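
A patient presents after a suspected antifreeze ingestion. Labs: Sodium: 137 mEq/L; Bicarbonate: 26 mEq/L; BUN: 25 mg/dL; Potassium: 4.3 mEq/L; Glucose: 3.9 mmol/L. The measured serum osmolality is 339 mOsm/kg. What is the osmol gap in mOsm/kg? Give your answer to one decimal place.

52.2 mOsm/kg

Calculated osmolality = 2·Na + glucose + BUN/2.8
= 2·137 + 3.9 + 25/2.8
= 274 + 3.90 + 8.93
= 286.83 mOsm/kg ≈ 286.8 mOsm/kg
Osmolar gap = measured − calculated = 339 − 286.8 = 52.2 mOsm/kg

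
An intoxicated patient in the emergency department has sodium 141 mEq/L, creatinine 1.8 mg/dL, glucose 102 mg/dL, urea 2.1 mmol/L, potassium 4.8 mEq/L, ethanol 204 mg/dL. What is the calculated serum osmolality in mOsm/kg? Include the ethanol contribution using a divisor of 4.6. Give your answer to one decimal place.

334.1 mOsm/kg

Calculated osmolality = 2·Na + glucose/18 + urea + ethanol/4.6
= 2·141 + 102/18 + 2.1 + 204/4.6
= 282 + 5.67 + 2.10 + 44.35
= 334.12 mOsm/kg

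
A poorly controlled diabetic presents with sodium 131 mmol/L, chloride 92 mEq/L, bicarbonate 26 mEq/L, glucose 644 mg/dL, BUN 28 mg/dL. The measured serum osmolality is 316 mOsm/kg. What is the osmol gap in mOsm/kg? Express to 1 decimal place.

Calculated osmolality = 2·Na + glucose/18 + BUN/2.8
= 2·131 + 644/18 + 28/2.8
= 262 + 35.78 + 10
= 307.78 mOsm/kg ≈ 307.8 mOsm/kg
Osmolar gap = measured − calculated = 316 − 307.8 = 8.2 mOsm/kg

8.2 mOsm/kg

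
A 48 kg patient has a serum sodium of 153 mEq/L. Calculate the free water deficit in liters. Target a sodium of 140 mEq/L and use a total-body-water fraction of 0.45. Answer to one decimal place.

2.0 L

TBW = 0.45 · 48 = 21.6 L
Free water deficit = TBW · (Na/140 − 1)
= 21.6 · (153/140 − 1)
= 21.6 · 0.0929
= 2.01 L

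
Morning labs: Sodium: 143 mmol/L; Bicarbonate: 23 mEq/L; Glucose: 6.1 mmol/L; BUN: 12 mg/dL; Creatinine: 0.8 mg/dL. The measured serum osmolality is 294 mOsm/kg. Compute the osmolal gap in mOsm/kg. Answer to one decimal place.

Calculated osmolality = 2·Na + glucose + BUN/2.8
= 2·143 + 6.1 + 12/2.8
= 286 + 6.10 + 4.29
= 296.39 mOsm/kg ≈ 296.4 mOsm/kg
Osmolar gap = measured − calculated = 294 − 296.4 = -2.4 mOsm/kg

-2.4 mOsm/kg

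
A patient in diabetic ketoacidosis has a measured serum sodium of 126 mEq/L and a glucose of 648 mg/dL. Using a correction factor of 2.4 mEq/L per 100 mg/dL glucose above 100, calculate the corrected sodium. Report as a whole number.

139 mEq/L

Corrected Na = measured Na + 2.4 · (glucose − 100)/100
= 126 + 2.4 · (648 − 100)/100
= 126 + 13.2
= 139.2 mEq/L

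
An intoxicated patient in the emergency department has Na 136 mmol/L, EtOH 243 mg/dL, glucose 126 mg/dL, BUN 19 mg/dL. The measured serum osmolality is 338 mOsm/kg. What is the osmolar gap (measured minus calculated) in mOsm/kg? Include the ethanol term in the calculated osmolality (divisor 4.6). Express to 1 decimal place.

Calculated osmolality = 2·Na + glucose/18 + BUN/2.8 + ethanol/4.6
= 2·136 + 126/18 + 19/2.8 + 243/4.6
= 272 + 7 + 6.79 + 52.83
= 338.62 mOsm/kg ≈ 338.6 mOsm/kg
Osmolar gap = measured − calculated = 338 − 338.6 = -0.6 mOsm/kg

-0.6 mOsm/kg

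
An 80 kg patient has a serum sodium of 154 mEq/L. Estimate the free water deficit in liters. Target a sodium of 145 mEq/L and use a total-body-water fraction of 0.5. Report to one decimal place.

TBW = 0.5 · 80 = 40 L
Free water deficit = TBW · (Na/145 − 1)
= 40 · (154/145 − 1)
= 40 · 0.0621
= 2.48 L

2.5 L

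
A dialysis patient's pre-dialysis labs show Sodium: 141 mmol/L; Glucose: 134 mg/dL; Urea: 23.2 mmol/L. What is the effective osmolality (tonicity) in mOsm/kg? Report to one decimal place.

Effective osmolality excludes urea (freely permeant across cell membranes):
2·Na + glucose/18
= 2·141 + 134/18
= 282 + 7.44
= 289.44 mOsm/kg

289.4 mOsm/kg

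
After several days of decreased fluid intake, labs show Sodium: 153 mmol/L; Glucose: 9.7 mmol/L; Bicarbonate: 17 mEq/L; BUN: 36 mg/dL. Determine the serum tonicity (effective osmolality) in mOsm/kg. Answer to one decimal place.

Effective osmolality excludes urea (freely permeant across cell membranes):
2·Na + glucose
= 2·153 + 9.7
= 306 + 9.7
= 315.7 mOsm/kg

315.7 mOsm/kg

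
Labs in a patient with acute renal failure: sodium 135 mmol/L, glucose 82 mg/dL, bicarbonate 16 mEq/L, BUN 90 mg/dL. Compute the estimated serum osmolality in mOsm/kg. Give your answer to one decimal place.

306.7 mOsm/kg

Calculated osmolality = 2·Na + glucose/18 + BUN/2.8
= 2·135 + 82/18 + 90/2.8
= 270 + 4.56 + 32.14
= 306.7 mOsm/kg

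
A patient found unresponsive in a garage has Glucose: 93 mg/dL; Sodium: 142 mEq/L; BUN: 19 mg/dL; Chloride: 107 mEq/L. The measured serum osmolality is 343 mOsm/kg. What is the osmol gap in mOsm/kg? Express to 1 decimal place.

Calculated osmolality = 2·Na + glucose/18 + BUN/2.8
= 2·142 + 93/18 + 19/2.8
= 284 + 5.17 + 6.79
= 295.96 mOsm/kg ≈ 296.0 mOsm/kg
Osmolar gap = measured − calculated = 343 − 296.0 = 47.0 mOsm/kg

47.0 mOsm/kg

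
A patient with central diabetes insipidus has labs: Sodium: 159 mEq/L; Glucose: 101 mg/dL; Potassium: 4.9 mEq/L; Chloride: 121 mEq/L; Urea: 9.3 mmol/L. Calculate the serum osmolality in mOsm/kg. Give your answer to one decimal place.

332.9 mOsm/kg

Calculated osmolality = 2·Na + glucose/18 + urea
= 2·159 + 101/18 + 9.3
= 318 + 5.61 + 9.30
= 332.91 mOsm/kg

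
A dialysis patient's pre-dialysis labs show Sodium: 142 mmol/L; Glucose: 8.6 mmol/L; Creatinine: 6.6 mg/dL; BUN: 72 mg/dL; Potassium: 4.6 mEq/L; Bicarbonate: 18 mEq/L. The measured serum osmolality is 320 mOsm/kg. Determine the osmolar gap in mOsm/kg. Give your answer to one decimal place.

1.7 mOsm/kg

Calculated osmolality = 2·Na + glucose + BUN/2.8
= 2·142 + 8.6 + 72/2.8
= 284 + 8.60 + 25.71
= 318.31 mOsm/kg ≈ 318.3 mOsm/kg
Osmolar gap = measured − calculated = 320 − 318.3 = 1.7 mOsm/kg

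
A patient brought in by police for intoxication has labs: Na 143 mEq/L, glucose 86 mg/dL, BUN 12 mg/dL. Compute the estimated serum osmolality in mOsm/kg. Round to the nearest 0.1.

Calculated osmolality = 2·Na + glucose/18 + BUN/2.8
= 2·143 + 86/18 + 12/2.8
= 286 + 4.78 + 4.29
= 295.07 mOsm/kg

295.1 mOsm/kg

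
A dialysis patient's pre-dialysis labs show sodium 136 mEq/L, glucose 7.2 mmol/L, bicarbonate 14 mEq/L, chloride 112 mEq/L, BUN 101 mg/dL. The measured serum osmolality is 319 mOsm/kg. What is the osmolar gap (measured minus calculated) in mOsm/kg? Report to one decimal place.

3.7 mOsm/kg

Calculated osmolality = 2·Na + glucose + BUN/2.8
= 2·136 + 7.2 + 101/2.8
= 272 + 7.20 + 36.07
= 315.27 mOsm/kg ≈ 315.3 mOsm/kg
Osmolar gap = measured − calculated = 319 − 315.3 = 3.7 mOsm/kg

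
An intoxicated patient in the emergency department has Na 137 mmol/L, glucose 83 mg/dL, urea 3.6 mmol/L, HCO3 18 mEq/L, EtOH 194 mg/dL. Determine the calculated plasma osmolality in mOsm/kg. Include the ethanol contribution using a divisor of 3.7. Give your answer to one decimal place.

334.6 mOsm/kg

Calculated osmolality = 2·Na + glucose/18 + urea + ethanol/3.7
= 2·137 + 83/18 + 3.6 + 194/3.7
= 274 + 4.61 + 3.60 + 52.43
= 334.64 mOsm/kg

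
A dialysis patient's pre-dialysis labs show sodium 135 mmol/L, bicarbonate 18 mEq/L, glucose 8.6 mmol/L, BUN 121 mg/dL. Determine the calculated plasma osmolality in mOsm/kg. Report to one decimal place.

321.8 mOsm/kg

Calculated osmolality = 2·Na + glucose + BUN/2.8
= 2·135 + 8.6 + 121/2.8
= 270 + 8.60 + 43.21
= 321.81 mOsm/kg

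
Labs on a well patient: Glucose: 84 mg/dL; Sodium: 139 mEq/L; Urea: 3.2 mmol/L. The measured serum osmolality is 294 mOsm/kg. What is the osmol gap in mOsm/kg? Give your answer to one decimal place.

Calculated osmolality = 2·Na + glucose/18 + urea
= 2·139 + 84/18 + 3.2
= 278 + 4.67 + 3.20
= 285.87 mOsm/kg ≈ 285.9 mOsm/kg
Osmolar gap = measured − calculated = 294 − 285.9 = 8.1 mOsm/kg

8.1 mOsm/kg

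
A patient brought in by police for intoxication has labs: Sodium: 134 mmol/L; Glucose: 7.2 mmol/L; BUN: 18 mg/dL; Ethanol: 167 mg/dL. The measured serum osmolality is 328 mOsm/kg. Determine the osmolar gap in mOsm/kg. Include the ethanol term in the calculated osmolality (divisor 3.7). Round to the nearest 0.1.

Calculated osmolality = 2·Na + glucose + BUN/2.8 + ethanol/3.7
= 2·134 + 7.2 + 18/2.8 + 167/3.7
= 268 + 7.20 + 6.43 + 45.14
= 326.77 mOsm/kg ≈ 326.8 mOsm/kg
Osmolar gap = measured − calculated = 328 − 326.8 = 1.2 mOsm/kg

1.2 mOsm/kg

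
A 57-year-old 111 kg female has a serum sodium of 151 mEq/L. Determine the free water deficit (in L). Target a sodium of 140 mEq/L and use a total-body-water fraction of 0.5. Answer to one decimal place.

TBW = 0.5 · 111 = 55.5 L
Free water deficit = TBW · (Na/140 − 1)
= 55.5 · (151/140 − 1)
= 55.5 · 0.0786
= 4.36 L

4.4 L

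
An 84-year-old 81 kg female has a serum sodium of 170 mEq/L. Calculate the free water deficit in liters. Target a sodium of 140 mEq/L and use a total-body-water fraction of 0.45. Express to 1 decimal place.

TBW = 0.45 · 81 = 36.45 L
Free water deficit = TBW · (Na/140 − 1)
= 36.45 · (170/140 − 1)
= 36.45 · 0.2143
= 7.81 L

7.8 L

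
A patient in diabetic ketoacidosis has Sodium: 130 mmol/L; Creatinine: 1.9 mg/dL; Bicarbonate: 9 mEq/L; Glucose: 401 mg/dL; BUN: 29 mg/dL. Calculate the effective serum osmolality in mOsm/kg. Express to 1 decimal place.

282.3 mOsm/kg

Effective osmolality excludes urea (freely permeant across cell membranes):
2·Na + glucose/18
= 2·130 + 401/18
= 260 + 22.28
= 282.28 mOsm/kg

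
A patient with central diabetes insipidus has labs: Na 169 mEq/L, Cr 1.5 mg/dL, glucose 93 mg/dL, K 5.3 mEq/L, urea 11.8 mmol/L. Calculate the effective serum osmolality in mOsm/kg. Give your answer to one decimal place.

Effective osmolality excludes urea (freely permeant across cell membranes):
2·Na + glucose/18
= 2·169 + 93/18
= 338 + 5.17
= 343.17 mOsm/kg

343.2 mOsm/kg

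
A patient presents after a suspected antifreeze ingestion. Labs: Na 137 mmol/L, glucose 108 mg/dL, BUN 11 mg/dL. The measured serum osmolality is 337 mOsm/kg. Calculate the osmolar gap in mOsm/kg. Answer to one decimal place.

53.1 mOsm/kg

Calculated osmolality = 2·Na + glucose/18 + BUN/2.8
= 2·137 + 108/18 + 11/2.8
= 274 + 6 + 3.93
= 283.93 mOsm/kg ≈ 283.9 mOsm/kg
Osmolar gap = measured − calculated = 337 − 283.9 = 53.1 mOsm/kg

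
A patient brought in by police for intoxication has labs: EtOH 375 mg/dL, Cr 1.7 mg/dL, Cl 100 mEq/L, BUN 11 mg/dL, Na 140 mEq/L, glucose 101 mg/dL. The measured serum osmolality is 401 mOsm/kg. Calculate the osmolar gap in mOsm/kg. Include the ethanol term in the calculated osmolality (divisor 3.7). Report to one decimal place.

10.1 mOsm/kg

Calculated osmolality = 2·Na + glucose/18 + BUN/2.8 + ethanol/3.7
= 2·140 + 101/18 + 11/2.8 + 375/3.7
= 280 + 5.61 + 3.93 + 101.35
= 390.89 mOsm/kg ≈ 390.9 mOsm/kg
Osmolar gap = measured − calculated = 401 − 390.9 = 10.1 mOsm/kg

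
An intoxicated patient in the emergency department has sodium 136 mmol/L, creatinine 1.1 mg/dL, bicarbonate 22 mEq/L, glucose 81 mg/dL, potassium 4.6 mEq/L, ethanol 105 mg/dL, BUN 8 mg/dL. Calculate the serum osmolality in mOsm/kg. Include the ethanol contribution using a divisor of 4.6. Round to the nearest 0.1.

Calculated osmolality = 2·Na + glucose/18 + BUN/2.8 + ethanol/4.6
= 2·136 + 81/18 + 8/2.8 + 105/4.6
= 272 + 4.50 + 2.86 + 22.83
= 302.19 mOsm/kg

302.2 mOsm/kg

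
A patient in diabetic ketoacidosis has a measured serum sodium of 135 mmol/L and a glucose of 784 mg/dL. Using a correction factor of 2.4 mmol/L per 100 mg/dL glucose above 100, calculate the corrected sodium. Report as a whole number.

Corrected Na = measured Na + 2.4 · (glucose − 100)/100
= 135 + 2.4 · (784 − 100)/100
= 135 + 16.4
= 151.4 mmol/L

151 mmol/L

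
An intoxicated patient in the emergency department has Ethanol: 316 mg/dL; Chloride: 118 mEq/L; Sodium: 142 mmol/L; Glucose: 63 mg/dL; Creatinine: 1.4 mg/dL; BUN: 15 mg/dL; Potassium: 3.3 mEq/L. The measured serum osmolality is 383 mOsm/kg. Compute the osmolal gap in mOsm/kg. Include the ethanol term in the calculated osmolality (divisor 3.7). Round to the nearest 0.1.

4.7 mOsm/kg

Calculated osmolality = 2·Na + glucose/18 + BUN/2.8 + ethanol/3.7
= 2·142 + 63/18 + 15/2.8 + 316/3.7
= 284 + 3.50 + 5.36 + 85.41
= 378.27 mOsm/kg ≈ 378.3 mOsm/kg
Osmolar gap = measured − calculated = 383 − 378.3 = 4.7 mOsm/kg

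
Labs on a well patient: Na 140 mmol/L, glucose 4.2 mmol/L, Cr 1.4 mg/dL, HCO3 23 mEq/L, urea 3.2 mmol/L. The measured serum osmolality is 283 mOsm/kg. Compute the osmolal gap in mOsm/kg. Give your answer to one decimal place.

Calculated osmolality = 2·Na + glucose + urea
= 2·140 + 4.2 + 3.2
= 280 + 4.20 + 3.20
= 287.4 mOsm/kg ≈ 287.4 mOsm/kg
Osmolar gap = measured − calculated = 283 − 287.4 = -4.4 mOsm/kg

-4.4 mOsm/kg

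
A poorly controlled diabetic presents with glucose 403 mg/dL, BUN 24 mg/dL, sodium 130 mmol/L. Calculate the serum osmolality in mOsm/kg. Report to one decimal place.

291.0 mOsm/kg

Calculated osmolality = 2·Na + glucose/18 + BUN/2.8
= 2·130 + 403/18 + 24/2.8
= 260 + 22.39 + 8.57
= 290.96 mOsm/kg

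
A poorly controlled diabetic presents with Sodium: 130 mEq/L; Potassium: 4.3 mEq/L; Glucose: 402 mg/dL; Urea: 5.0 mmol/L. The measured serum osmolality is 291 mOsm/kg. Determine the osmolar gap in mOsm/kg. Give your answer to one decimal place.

Calculated osmolality = 2·Na + glucose/18 + urea
= 2·130 + 402/18 + 5
= 260 + 22.33 + 5
= 287.33 mOsm/kg ≈ 287.3 mOsm/kg
Osmolar gap = measured − calculated = 291 − 287.3 = 3.7 mOsm/kg

3.7 mOsm/kg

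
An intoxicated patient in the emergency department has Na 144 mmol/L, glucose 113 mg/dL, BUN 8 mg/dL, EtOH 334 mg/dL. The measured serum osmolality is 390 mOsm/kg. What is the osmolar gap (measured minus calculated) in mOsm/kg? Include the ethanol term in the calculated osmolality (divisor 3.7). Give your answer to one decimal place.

2.6 mOsm/kg

Calculated osmolality = 2·Na + glucose/18 + BUN/2.8 + ethanol/3.7
= 2·144 + 113/18 + 8/2.8 + 334/3.7
= 288 + 6.28 + 2.86 + 90.27
= 387.41 mOsm/kg ≈ 387.4 mOsm/kg
Osmolar gap = measured − calculated = 390 − 387.4 = 2.6 mOsm/kg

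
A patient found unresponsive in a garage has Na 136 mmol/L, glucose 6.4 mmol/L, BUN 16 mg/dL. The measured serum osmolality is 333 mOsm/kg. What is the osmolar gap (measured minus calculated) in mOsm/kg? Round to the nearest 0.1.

48.9 mOsm/kg

Calculated osmolality = 2·Na + glucose + BUN/2.8
= 2·136 + 6.4 + 16/2.8
= 272 + 6.40 + 5.71
= 284.11 mOsm/kg ≈ 284.1 mOsm/kg
Osmolar gap = measured − calculated = 333 − 284.1 = 48.9 mOsm/kg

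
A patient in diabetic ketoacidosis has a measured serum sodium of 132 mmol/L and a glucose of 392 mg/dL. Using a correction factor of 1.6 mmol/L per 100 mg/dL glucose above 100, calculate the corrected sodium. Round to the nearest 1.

Corrected Na = measured Na + 1.6 · (glucose − 100)/100
= 132 + 1.6 · (392 − 100)/100
= 132 + 4.7
= 136.7 mmol/L

137 mmol/L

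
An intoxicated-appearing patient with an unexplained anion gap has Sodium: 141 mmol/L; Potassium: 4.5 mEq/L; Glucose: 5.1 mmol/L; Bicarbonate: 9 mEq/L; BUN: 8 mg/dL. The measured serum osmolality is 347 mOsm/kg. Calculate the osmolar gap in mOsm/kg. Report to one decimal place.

Calculated osmolality = 2·Na + glucose + BUN/2.8
= 2·141 + 5.1 + 8/2.8
= 282 + 5.10 + 2.86
= 289.96 mOsm/kg ≈ 290.0 mOsm/kg
Osmolar gap = measured − calculated = 347 − 290.0 = 57.0 mOsm/kg

57.0 mOsm/kg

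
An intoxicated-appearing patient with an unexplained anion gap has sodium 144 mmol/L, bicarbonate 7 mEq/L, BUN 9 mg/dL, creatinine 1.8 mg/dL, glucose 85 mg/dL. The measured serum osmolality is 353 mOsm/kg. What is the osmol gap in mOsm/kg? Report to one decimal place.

Calculated osmolality = 2·Na + glucose/18 + BUN/2.8
= 2·144 + 85/18 + 9/2.8
= 288 + 4.72 + 3.21
= 295.93 mOsm/kg ≈ 295.9 mOsm/kg
Osmolar gap = measured − calculated = 353 − 295.9 = 57.1 mOsm/kg

57.1 mOsm/kg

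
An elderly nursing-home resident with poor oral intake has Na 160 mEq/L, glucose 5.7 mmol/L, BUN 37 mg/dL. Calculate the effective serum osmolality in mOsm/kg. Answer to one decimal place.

325.7 mOsm/kg

Effective osmolality excludes urea (freely permeant across cell membranes):
2·Na + glucose
= 2·160 + 5.7
= 320 + 5.7
= 325.7 mOsm/kg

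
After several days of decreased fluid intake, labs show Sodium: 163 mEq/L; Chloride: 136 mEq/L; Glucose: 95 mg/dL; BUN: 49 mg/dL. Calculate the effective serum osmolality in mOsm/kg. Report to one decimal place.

Effective osmolality excludes urea (freely permeant across cell membranes):
2·Na + glucose/18
= 2·163 + 95/18
= 326 + 5.28
= 331.28 mOsm/kg

331.3 mOsm/kg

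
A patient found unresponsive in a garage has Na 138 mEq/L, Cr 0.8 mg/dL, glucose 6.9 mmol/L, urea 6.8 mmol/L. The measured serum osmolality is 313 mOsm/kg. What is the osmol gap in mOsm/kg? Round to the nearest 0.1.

Calculated osmolality = 2·Na + glucose + urea
= 2·138 + 6.9 + 6.8
= 276 + 6.90 + 6.80
= 289.7 mOsm/kg ≈ 289.7 mOsm/kg
Osmolar gap = measured − calculated = 313 − 289.7 = 23.3 mOsm/kg

23.3 mOsm/kg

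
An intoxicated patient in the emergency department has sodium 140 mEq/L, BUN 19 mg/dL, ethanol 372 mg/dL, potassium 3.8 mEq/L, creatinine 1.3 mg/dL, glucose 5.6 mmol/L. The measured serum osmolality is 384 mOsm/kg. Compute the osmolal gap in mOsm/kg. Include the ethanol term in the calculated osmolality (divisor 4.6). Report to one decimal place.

10.7 mOsm/kg

Calculated osmolality = 2·Na + glucose + BUN/2.8 + ethanol/4.6
= 2·140 + 5.6 + 19/2.8 + 372/4.6
= 280 + 5.60 + 6.79 + 80.87
= 373.26 mOsm/kg ≈ 373.3 mOsm/kg
Osmolar gap = measured − calculated = 384 − 373.3 = 10.7 mOsm/kg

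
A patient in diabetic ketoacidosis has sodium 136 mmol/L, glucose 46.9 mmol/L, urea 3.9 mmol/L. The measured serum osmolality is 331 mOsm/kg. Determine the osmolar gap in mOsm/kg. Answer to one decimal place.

Calculated osmolality = 2·Na + glucose + urea
= 2·136 + 46.9 + 3.9
= 272 + 46.90 + 3.90
= 322.8 mOsm/kg ≈ 322.8 mOsm/kg
Osmolar gap = measured − calculated = 331 − 322.8 = 8.2 mOsm/kg

8.2 mOsm/kg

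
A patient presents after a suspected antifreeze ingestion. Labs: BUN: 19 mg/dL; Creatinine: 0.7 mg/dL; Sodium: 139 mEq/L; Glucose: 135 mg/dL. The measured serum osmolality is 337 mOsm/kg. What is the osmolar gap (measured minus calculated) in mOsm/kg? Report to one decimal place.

Calculated osmolality = 2·Na + glucose/18 + BUN/2.8
= 2·139 + 135/18 + 19/2.8
= 278 + 7.50 + 6.79
= 292.29 mOsm/kg ≈ 292.3 mOsm/kg
Osmolar gap = measured − calculated = 337 − 292.3 = 44.7 mOsm/kg

44.7 mOsm/kg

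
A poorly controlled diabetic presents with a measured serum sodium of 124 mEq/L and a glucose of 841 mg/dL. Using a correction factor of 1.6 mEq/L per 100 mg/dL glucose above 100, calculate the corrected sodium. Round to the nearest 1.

Corrected Na = measured Na + 1.6 · (glucose − 100)/100
= 124 + 1.6 · (841 − 100)/100
= 124 + 11.9
= 135.9 mEq/L

136 mEq/L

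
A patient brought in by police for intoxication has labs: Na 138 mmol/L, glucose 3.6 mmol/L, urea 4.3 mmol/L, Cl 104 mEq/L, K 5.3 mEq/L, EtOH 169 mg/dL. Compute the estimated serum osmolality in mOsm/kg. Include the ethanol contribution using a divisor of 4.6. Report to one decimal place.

320.6 mOsm/kg

Calculated osmolality = 2·Na + glucose + urea + ethanol/4.6
= 2·138 + 3.6 + 4.3 + 169/4.6
= 276 + 3.60 + 4.30 + 36.74
= 320.64 mOsm/kg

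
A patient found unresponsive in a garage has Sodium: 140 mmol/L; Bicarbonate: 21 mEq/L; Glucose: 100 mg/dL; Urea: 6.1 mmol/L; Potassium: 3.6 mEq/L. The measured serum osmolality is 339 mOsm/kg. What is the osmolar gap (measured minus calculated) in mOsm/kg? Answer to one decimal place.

Calculated osmolality = 2·Na + glucose/18 + urea
= 2·140 + 100/18 + 6.1
= 280 + 5.56 + 6.10
= 291.66 mOsm/kg ≈ 291.7 mOsm/kg
Osmolar gap = measured − calculated = 339 − 291.7 = 47.3 mOsm/kg

47.3 mOsm/kg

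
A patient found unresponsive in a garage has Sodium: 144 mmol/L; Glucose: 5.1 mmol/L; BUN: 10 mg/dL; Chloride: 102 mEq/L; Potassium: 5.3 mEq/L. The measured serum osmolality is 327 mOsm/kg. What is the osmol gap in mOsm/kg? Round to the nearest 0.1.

30.3 mOsm/kg

Calculated osmolality = 2·Na + glucose + BUN/2.8
= 2·144 + 5.1 + 10/2.8
= 288 + 5.10 + 3.57
= 296.67 mOsm/kg ≈ 296.7 mOsm/kg
Osmolar gap = measured − calculated = 327 − 296.7 = 30.3 mOsm/kg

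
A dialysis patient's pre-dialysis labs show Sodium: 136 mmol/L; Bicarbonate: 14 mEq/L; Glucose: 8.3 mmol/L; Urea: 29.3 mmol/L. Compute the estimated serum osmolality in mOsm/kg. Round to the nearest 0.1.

Calculated osmolality = 2·Na + glucose + urea
= 2·136 + 8.3 + 29.3
= 272 + 8.30 + 29.30
= 309.6 mOsm/kg

309.6 mOsm/kg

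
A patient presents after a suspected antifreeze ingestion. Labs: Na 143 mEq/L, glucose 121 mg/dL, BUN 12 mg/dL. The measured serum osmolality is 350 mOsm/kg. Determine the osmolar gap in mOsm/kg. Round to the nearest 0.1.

53.0 mOsm/kg

Calculated osmolality = 2·Na + glucose/18 + BUN/2.8
= 2·143 + 121/18 + 12/2.8
= 286 + 6.72 + 4.29
= 297.01 mOsm/kg ≈ 297.0 mOsm/kg
Osmolar gap = measured − calculated = 350 − 297.0 = 53.0 mOsm/kg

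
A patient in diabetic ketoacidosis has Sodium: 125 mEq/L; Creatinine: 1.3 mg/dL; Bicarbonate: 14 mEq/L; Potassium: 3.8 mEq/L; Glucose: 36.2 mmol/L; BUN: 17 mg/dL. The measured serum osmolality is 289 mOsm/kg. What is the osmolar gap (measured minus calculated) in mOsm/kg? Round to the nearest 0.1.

-3.3 mOsm/kg

Calculated osmolality = 2·Na + glucose + BUN/2.8
= 2·125 + 36.2 + 17/2.8
= 250 + 36.20 + 6.07
= 292.27 mOsm/kg ≈ 292.3 mOsm/kg
Osmolar gap = measured − calculated = 289 − 292.3 = -3.3 mOsm/kg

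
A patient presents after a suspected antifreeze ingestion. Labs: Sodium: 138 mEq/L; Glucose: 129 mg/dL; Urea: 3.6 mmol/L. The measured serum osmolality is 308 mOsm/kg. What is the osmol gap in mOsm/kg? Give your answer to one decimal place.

Calculated osmolality = 2·Na + glucose/18 + urea
= 2·138 + 129/18 + 3.6
= 276 + 7.17 + 3.60
= 286.77 mOsm/kg ≈ 286.8 mOsm/kg
Osmolar gap = measured − calculated = 308 − 286.8 = 21.2 mOsm/kg

21.2 mOsm/kg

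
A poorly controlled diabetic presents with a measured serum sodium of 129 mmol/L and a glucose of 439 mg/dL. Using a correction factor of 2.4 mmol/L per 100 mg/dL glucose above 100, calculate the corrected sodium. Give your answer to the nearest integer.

Corrected Na = measured Na + 2.4 · (glucose − 100)/100
= 129 + 2.4 · (439 − 100)/100
= 129 + 8.1
= 137.1 mmol/L

137 mmol/L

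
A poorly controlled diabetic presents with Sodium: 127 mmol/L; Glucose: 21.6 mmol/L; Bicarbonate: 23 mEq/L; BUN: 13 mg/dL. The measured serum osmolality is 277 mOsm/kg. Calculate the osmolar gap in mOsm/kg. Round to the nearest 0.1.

-3.2 mOsm/kg

Calculated osmolality = 2·Na + glucose + BUN/2.8
= 2·127 + 21.6 + 13/2.8
= 254 + 21.60 + 4.64
= 280.24 mOsm/kg ≈ 280.2 mOsm/kg
Osmolar gap = measured − calculated = 277 − 280.2 = -3.2 mOsm/kg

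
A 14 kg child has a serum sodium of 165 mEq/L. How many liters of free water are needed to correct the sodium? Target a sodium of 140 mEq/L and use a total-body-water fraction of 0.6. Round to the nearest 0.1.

1.5 L

TBW = 0.6 · 14 = 8.4 L
Free water deficit = TBW · (Na/140 − 1)
= 8.4 · (165/140 − 1)
= 8.4 · 0.1786
= 1.5 L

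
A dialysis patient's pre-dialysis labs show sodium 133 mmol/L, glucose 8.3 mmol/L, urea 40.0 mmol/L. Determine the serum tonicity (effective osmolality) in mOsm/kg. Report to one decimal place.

274.3 mOsm/kg

Effective osmolality excludes urea (freely permeant across cell membranes):
2·Na + glucose
= 2·133 + 8.3
= 266 + 8.3
= 274.3 mOsm/kg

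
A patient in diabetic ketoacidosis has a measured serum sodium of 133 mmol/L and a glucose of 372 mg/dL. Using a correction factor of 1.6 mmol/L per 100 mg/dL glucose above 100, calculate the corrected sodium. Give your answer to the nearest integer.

Corrected Na = measured Na + 1.6 · (glucose − 100)/100
= 133 + 1.6 · (372 − 100)/100
= 133 + 4.4
= 137.4 mmol/L

137 mmol/L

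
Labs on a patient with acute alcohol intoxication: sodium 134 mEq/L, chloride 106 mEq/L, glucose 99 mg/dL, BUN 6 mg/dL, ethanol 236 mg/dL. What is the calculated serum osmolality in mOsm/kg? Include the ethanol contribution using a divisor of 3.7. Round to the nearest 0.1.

339.4 mOsm/kg

Calculated osmolality = 2·Na + glucose/18 + BUN/2.8 + ethanol/3.7
= 2·134 + 99/18 + 6/2.8 + 236/3.7
= 268 + 5.50 + 2.14 + 63.78
= 339.42 mOsm/kg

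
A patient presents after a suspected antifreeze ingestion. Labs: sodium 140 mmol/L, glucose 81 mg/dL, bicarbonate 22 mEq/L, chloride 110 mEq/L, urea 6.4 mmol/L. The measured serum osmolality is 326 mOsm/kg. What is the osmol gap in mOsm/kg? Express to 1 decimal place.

Calculated osmolality = 2·Na + glucose/18 + urea
= 2·140 + 81/18 + 6.4
= 280 + 4.50 + 6.40
= 290.9 mOsm/kg ≈ 290.9 mOsm/kg
Osmolar gap = measured − calculated = 326 − 290.9 = 35.1 mOsm/kg

35.1 mOsm/kg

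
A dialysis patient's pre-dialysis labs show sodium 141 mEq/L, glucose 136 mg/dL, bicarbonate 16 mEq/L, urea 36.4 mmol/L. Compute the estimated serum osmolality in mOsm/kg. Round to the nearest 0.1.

Calculated osmolality = 2·Na + glucose/18 + urea
= 2·141 + 136/18 + 36.4
= 282 + 7.56 + 36.40
= 325.96 mOsm/kg

326.0 mOsm/kg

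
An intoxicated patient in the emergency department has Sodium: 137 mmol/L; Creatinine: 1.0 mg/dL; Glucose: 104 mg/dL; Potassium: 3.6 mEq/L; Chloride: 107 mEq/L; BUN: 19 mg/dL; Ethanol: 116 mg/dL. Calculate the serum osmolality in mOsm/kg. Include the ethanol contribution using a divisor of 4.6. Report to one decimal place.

311.8 mOsm/kg

Calculated osmolality = 2·Na + glucose/18 + BUN/2.8 + ethanol/4.6
= 2·137 + 104/18 + 19/2.8 + 116/4.6
= 274 + 5.78 + 6.79 + 25.22
= 311.79 mOsm/kg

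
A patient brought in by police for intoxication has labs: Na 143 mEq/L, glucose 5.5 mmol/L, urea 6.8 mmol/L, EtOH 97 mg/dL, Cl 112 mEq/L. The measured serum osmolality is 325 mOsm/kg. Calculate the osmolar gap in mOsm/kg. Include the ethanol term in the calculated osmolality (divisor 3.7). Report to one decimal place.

Calculated osmolality = 2·Na + glucose + urea + ethanol/3.7
= 2·143 + 5.5 + 6.8 + 97/3.7
= 286 + 5.50 + 6.80 + 26.22
= 324.52 mOsm/kg ≈ 324.5 mOsm/kg
Osmolar gap = measured − calculated = 325 − 324.5 = 0.5 mOsm/kg

0.5 mOsm/kg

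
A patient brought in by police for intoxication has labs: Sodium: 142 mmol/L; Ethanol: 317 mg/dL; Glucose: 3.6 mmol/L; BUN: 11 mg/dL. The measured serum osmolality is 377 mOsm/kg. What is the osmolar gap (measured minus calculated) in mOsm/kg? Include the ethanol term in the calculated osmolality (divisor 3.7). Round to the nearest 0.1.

Calculated osmolality = 2·Na + glucose + BUN/2.8 + ethanol/3.7
= 2·142 + 3.6 + 11/2.8 + 317/3.7
= 284 + 3.60 + 3.93 + 85.68
= 377.21 mOsm/kg ≈ 377.2 mOsm/kg
Osmolar gap = measured − calculated = 377 − 377.2 = -0.2 mOsm/kg

-0.2 mOsm/kg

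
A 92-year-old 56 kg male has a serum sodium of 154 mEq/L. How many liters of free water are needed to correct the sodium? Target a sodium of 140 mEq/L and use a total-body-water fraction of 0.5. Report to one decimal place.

2.8 L

TBW = 0.5 · 56 = 28 L
Free water deficit = TBW · (Na/140 − 1)
= 28 · (154/140 − 1)
= 28 · 0.1
= 2.8 L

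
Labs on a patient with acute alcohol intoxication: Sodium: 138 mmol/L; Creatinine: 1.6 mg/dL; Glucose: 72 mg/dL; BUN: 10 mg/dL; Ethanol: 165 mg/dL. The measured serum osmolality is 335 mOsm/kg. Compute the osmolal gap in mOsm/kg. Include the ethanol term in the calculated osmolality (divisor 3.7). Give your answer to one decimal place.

Calculated osmolality = 2·Na + glucose/18 + BUN/2.8 + ethanol/3.7
= 2·138 + 72/18 + 10/2.8 + 165/3.7
= 276 + 4 + 3.57 + 44.59
= 328.16 mOsm/kg ≈ 328.2 mOsm/kg
Osmolar gap = measured − calculated = 335 − 328.2 = 6.8 mOsm/kg

6.8 mOsm/kg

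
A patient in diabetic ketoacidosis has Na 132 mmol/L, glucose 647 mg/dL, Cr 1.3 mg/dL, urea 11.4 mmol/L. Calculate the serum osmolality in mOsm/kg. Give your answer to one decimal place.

Calculated osmolality = 2·Na + glucose/18 + urea
= 2·132 + 647/18 + 11.4
= 264 + 35.94 + 11.40
= 311.34 mOsm/kg

311.3 mOsm/kg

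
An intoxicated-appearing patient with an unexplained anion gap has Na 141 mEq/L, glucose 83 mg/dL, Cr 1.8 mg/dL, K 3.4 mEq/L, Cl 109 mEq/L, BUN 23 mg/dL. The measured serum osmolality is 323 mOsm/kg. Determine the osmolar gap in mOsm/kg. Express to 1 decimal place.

Calculated osmolality = 2·Na + glucose/18 + BUN/2.8
= 2·141 + 83/18 + 23/2.8
= 282 + 4.61 + 8.21
= 294.82 mOsm/kg ≈ 294.8 mOsm/kg
Osmolar gap = measured − calculated = 323 − 294.8 = 28.2 mOsm/kg

28.2 mOsm/kg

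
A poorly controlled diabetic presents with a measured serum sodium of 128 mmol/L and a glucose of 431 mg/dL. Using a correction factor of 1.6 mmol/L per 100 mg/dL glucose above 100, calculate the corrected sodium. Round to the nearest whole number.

133 mmol/L

Corrected Na = measured Na + 1.6 · (glucose − 100)/100
= 128 + 1.6 · (431 − 100)/100
= 128 + 5.3
= 133.3 mmol/L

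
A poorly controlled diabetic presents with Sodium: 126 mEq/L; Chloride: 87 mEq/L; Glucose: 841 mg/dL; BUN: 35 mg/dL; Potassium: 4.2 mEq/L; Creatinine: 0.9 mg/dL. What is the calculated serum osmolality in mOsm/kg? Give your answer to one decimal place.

311.2 mOsm/kg

Calculated osmolality = 2·Na + glucose/18 + BUN/2.8
= 2·126 + 841/18 + 35/2.8
= 252 + 46.72 + 12.50
= 311.22 mOsm/kg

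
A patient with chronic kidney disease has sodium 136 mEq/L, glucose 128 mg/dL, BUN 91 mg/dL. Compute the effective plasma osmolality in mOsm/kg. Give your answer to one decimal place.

Effective osmolality excludes urea (freely permeant across cell membranes):
2·Na + glucose/18
= 2·136 + 128/18
= 272 + 7.11
= 279.11 mOsm/kg

279.1 mOsm/kg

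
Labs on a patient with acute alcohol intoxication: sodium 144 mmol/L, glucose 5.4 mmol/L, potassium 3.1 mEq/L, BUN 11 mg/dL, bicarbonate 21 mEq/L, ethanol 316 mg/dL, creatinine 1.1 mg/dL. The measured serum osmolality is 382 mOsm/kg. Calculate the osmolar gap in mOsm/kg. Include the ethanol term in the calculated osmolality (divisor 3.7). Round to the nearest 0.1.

Calculated osmolality = 2·Na + glucose + BUN/2.8 + ethanol/3.7
= 2·144 + 5.4 + 11/2.8 + 316/3.7
= 288 + 5.40 + 3.93 + 85.41
= 382.74 mOsm/kg ≈ 382.7 mOsm/kg
Osmolar gap = measured − calculated = 382 − 382.7 = -0.7 mOsm/kg

-0.7 mOsm/kg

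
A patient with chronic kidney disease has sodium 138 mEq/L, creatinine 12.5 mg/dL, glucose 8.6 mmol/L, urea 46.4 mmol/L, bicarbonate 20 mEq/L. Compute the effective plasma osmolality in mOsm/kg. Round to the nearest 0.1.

284.6 mOsm/kg

Effective osmolality excludes urea (freely permeant across cell membranes):
2·Na + glucose
= 2·138 + 8.6
= 276 + 8.6
= 284.6 mOsm/kg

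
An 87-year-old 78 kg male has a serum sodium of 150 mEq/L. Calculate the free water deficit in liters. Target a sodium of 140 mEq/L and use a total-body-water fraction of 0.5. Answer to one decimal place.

TBW = 0.5 · 78 = 39 L
Free water deficit = TBW · (Na/140 − 1)
= 39 · (150/140 − 1)
= 39 · 0.0714
= 2.78 L

2.8 L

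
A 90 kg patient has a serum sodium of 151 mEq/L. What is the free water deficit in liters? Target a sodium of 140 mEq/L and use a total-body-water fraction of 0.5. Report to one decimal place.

3.5 L

TBW = 0.5 · 90 = 45 L
Free water deficit = TBW · (Na/140 − 1)
= 45 · (151/140 − 1)
= 45 · 0.0786
= 3.54 L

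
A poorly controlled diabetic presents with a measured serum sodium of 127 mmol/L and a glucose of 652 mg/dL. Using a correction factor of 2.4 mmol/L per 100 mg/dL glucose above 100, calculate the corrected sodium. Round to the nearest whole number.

Corrected Na = measured Na + 2.4 · (glucose − 100)/100
= 127 + 2.4 · (652 − 100)/100
= 127 + 13.2
= 140.2 mmol/L

140 mmol/L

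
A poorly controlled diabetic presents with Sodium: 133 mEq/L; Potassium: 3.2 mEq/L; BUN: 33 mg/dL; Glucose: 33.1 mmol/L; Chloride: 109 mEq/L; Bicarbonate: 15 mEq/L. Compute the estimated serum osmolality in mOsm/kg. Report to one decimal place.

310.9 mOsm/kg

Calculated osmolality = 2·Na + glucose + BUN/2.8
= 2·133 + 33.1 + 33/2.8
= 266 + 33.10 + 11.79
= 310.89 mOsm/kg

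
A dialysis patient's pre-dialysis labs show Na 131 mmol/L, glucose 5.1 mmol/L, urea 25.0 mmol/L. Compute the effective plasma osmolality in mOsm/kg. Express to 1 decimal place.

267.1 mOsm/kg

Effective osmolality excludes urea (freely permeant across cell membranes):
2·Na + glucose
= 2·131 + 5.1
= 262 + 5.1
= 267.1 mOsm/kg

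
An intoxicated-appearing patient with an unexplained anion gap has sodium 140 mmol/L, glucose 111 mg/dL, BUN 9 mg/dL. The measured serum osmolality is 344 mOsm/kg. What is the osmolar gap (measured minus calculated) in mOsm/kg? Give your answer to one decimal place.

54.6 mOsm/kg

Calculated osmolality = 2·Na + glucose/18 + BUN/2.8
= 2·140 + 111/18 + 9/2.8
= 280 + 6.17 + 3.21
= 289.38 mOsm/kg ≈ 289.4 mOsm/kg
Osmolar gap = measured − calculated = 344 − 289.4 = 54.6 mOsm/kg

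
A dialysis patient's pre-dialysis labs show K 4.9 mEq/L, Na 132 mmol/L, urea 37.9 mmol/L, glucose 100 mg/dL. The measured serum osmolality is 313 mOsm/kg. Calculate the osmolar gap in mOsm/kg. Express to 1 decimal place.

5.5 mOsm/kg

Calculated osmolality = 2·Na + glucose/18 + urea
= 2·132 + 100/18 + 37.9
= 264 + 5.56 + 37.90
= 307.46 mOsm/kg ≈ 307.5 mOsm/kg
Osmolar gap = measured − calculated = 313 − 307.5 = 5.5 mOsm/kg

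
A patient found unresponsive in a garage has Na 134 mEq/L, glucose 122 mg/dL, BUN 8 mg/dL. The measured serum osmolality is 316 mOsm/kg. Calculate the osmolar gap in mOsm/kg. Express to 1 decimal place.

Calculated osmolality = 2·Na + glucose/18 + BUN/2.8
= 2·134 + 122/18 + 8/2.8
= 268 + 6.78 + 2.86
= 277.64 mOsm/kg ≈ 277.6 mOsm/kg
Osmolar gap = measured − calculated = 316 − 277.6 = 38.4 mOsm/kg

38.4 mOsm/kg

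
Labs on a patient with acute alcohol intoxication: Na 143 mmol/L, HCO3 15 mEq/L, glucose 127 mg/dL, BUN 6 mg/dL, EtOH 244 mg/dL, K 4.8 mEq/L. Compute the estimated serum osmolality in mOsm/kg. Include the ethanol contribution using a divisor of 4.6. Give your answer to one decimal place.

Calculated osmolality = 2·Na + glucose/18 + BUN/2.8 + ethanol/4.6
= 2·143 + 127/18 + 6/2.8 + 244/4.6
= 286 + 7.06 + 2.14 + 53.04
= 348.24 mOsm/kg

348.2 mOsm/kg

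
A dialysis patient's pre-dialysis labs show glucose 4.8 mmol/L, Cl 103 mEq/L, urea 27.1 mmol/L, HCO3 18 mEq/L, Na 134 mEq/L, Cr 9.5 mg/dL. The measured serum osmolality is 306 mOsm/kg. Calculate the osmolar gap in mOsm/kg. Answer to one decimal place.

Calculated osmolality = 2·Na + glucose + urea
= 2·134 + 4.8 + 27.1
= 268 + 4.80 + 27.10
= 299.9 mOsm/kg ≈ 299.9 mOsm/kg
Osmolar gap = measured − calculated = 306 − 299.9 = 6.1 mOsm/kg

6.1 mOsm/kg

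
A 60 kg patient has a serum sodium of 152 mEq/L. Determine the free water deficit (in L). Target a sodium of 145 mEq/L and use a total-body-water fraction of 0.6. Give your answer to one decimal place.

1.7 L

TBW = 0.6 · 60 = 36 L
Free water deficit = TBW · (Na/145 − 1)
= 36 · (152/145 − 1)
= 36 · 0.0483
= 1.74 L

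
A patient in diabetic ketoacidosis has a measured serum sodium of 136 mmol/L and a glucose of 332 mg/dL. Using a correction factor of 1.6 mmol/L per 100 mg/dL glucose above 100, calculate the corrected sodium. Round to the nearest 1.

Corrected Na = measured Na + 1.6 · (glucose − 100)/100
= 136 + 1.6 · (332 − 100)/100
= 136 + 3.7
= 139.7 mmol/L

140 mmol/L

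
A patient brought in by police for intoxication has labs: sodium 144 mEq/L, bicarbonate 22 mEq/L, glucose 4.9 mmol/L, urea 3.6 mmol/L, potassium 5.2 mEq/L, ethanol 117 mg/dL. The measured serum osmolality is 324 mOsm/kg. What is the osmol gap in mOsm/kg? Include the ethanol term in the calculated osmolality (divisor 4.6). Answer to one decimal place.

Calculated osmolality = 2·Na + glucose + urea + ethanol/4.6
= 2·144 + 4.9 + 3.6 + 117/4.6
= 288 + 4.90 + 3.60 + 25.43
= 321.93 mOsm/kg ≈ 321.9 mOsm/kg
Osmolar gap = measured − calculated = 324 − 321.9 = 2.1 mOsm/kg

2.1 mOsm/kg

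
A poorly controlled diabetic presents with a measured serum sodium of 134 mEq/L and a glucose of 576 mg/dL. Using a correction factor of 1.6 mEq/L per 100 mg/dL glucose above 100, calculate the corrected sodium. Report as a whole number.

Corrected Na = measured Na + 1.6 · (glucose − 100)/100
= 134 + 1.6 · (576 − 100)/100
= 134 + 7.6
= 141.6 mEq/L

142 mEq/L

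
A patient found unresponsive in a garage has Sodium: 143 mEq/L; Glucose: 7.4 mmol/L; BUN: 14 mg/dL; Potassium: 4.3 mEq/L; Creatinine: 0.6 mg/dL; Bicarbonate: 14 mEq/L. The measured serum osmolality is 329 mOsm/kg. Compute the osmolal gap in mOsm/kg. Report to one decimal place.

Calculated osmolality = 2·Na + glucose + BUN/2.8
= 2·143 + 7.4 + 14/2.8
= 286 + 7.40 + 5
= 298.4 mOsm/kg ≈ 298.4 mOsm/kg
Osmolar gap = measured − calculated = 329 − 298.4 = 30.6 mOsm/kg

30.6 mOsm/kg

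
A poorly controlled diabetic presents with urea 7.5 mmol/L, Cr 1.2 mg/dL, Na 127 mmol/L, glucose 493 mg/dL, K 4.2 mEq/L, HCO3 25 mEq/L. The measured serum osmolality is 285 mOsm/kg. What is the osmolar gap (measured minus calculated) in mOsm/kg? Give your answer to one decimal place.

Calculated osmolality = 2·Na + glucose/18 + urea
= 2·127 + 493/18 + 7.5
= 254 + 27.39 + 7.50
= 288.89 mOsm/kg ≈ 288.9 mOsm/kg
Osmolar gap = measured − calculated = 285 − 288.9 = -3.9 mOsm/kg

-3.9 mOsm/kg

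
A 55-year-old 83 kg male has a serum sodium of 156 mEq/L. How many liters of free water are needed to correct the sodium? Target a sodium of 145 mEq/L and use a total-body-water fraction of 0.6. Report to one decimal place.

TBW = 0.6 · 83 = 49.8 L
Free water deficit = TBW · (Na/145 − 1)
= 49.8 · (156/145 − 1)
= 49.8 · 0.0759
= 3.78 L

3.8 L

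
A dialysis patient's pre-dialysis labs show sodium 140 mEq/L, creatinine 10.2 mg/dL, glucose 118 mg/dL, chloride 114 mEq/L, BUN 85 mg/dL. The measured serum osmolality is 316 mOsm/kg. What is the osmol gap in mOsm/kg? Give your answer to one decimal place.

Calculated osmolality = 2·Na + glucose/18 + BUN/2.8
= 2·140 + 118/18 + 85/2.8
= 280 + 6.56 + 30.36
= 316.92 mOsm/kg ≈ 316.9 mOsm/kg
Osmolar gap = measured − calculated = 316 − 316.9 = -0.9 mOsm/kg

-0.9 mOsm/kg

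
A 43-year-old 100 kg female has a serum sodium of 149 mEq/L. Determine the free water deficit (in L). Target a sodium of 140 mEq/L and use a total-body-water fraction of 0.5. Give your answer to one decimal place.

3.2 L

TBW = 0.5 · 100 = 50 L
Free water deficit = TBW · (Na/140 − 1)
= 50 · (149/140 − 1)
= 50 · 0.0643
= 3.21 L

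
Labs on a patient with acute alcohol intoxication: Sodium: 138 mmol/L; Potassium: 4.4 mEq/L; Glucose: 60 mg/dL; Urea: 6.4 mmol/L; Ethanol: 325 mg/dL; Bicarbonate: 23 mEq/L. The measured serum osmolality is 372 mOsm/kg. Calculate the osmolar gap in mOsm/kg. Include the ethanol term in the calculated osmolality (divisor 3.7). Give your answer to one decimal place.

-1.6 mOsm/kg

Calculated osmolality = 2·Na + glucose/18 + urea + ethanol/3.7
= 2·138 + 60/18 + 6.4 + 325/3.7
= 276 + 3.33 + 6.40 + 87.84
= 373.57 mOsm/kg ≈ 373.6 mOsm/kg
Osmolar gap = measured − calculated = 372 − 373.6 = -1.6 mOsm/kg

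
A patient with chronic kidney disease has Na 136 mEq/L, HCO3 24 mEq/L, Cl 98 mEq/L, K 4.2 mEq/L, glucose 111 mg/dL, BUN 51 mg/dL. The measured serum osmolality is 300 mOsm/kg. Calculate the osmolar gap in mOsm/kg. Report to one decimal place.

3.6 mOsm/kg

Calculated osmolality = 2·Na + glucose/18 + BUN/2.8
= 2·136 + 111/18 + 51/2.8
= 272 + 6.17 + 18.21
= 296.38 mOsm/kg ≈ 296.4 mOsm/kg
Osmolar gap = measured − calculated = 300 − 296.4 = 3.6 mOsm/kg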